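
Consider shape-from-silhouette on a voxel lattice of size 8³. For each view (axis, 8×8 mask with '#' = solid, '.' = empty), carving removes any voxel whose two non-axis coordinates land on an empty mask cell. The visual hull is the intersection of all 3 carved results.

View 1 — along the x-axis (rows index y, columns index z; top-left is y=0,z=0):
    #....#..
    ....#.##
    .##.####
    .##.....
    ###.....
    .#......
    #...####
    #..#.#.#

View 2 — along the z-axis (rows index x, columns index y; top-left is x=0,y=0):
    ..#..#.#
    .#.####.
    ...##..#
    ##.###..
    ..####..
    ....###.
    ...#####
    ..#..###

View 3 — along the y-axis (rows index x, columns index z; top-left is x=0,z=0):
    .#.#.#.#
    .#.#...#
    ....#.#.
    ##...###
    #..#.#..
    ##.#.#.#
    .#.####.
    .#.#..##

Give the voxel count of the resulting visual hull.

remaining voxels: 44

initial block: 8^3 = 512
  1. axis=0 (YZ plane), |mask|=26  ⇒  voxels=208
  2. axis=2 (XY plane), |mask|=32  ⇒  voxels=97
  3. axis=1 (XZ plane), |mask|=31  ⇒  voxels=44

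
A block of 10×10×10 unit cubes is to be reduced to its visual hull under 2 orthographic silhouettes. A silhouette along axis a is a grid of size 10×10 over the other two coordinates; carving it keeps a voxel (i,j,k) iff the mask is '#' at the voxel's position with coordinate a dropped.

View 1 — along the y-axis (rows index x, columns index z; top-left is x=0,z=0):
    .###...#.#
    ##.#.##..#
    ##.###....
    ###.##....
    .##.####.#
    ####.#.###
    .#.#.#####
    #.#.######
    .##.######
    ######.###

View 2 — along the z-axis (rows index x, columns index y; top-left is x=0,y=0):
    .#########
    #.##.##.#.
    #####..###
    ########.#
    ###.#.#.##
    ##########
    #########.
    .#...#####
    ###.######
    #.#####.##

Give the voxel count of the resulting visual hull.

before carving: 1000 voxels (10×10×10)
after view 1 [y-axis, 68 of 100 cells solid] → remaining = 680
after view 2 [z-axis, 81 of 100 cells solid] → remaining = 550

remaining voxels: 550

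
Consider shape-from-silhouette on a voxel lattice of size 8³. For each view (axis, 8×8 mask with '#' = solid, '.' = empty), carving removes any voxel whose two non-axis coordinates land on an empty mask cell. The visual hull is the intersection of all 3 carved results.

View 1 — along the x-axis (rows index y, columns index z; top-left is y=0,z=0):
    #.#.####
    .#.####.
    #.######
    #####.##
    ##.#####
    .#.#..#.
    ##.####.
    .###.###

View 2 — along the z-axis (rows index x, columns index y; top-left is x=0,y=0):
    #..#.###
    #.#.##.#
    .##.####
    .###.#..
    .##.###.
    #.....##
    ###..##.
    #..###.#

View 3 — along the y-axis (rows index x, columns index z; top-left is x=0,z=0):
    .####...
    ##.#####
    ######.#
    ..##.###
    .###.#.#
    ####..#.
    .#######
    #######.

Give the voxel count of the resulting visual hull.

remaining voxels: 158

before carving: 512 voxels (8×8×8)
  1. axis=0 (YZ plane), |mask|=47  ⇒  voxels=376
  2. axis=2 (XY plane), |mask|=38  ⇒  voxels=215
  3. axis=1 (XZ plane), |mask|=47  ⇒  voxels=158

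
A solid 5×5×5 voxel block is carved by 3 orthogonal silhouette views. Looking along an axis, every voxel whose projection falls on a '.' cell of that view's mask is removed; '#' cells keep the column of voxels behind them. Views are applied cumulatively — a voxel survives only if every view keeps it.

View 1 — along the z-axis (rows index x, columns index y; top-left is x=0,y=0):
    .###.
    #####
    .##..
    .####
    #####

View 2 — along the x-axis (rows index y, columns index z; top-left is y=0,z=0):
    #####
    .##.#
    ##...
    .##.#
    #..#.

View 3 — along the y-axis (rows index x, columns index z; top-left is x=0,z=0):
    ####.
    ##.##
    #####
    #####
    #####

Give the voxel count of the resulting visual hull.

initial block: 5^3 = 125
carve view 1 (along z, XY-mask fill 19/25): 95 voxels remain
carve view 2 (along x, YZ-mask fill 15/25): 53 voxels remain
carve view 3 (along y, XZ-mask fill 23/25): 48 voxels remain

|visual hull| = 48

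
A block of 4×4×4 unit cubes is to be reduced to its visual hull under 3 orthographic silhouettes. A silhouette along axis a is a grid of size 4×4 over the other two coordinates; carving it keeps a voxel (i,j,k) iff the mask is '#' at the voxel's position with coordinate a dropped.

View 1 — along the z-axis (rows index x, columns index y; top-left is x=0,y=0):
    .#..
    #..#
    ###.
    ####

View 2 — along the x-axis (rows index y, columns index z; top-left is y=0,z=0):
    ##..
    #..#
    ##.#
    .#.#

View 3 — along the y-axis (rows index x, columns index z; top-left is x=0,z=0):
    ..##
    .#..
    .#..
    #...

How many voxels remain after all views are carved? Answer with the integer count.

voxel count = 8

initial block: 4^3 = 64
after view 1 [z-axis, 10 of 16 cells solid] → remaining = 40
after view 2 [x-axis, 9 of 16 cells solid] → remaining = 22
after view 3 [y-axis, 5 of 16 cells solid] → remaining = 8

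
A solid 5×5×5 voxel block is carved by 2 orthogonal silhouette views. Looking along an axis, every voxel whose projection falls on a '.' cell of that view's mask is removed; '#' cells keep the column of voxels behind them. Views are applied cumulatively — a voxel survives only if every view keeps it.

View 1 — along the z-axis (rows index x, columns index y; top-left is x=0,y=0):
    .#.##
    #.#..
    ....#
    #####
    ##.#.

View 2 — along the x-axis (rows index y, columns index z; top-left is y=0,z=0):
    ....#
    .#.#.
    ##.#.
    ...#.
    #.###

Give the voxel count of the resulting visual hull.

voxel count = 30

before carving: 125 voxels (5×5×5)
  1. axis=2 (XY plane), |mask|=14  ⇒  voxels=70
  2. axis=0 (YZ plane), |mask|=11  ⇒  voxels=30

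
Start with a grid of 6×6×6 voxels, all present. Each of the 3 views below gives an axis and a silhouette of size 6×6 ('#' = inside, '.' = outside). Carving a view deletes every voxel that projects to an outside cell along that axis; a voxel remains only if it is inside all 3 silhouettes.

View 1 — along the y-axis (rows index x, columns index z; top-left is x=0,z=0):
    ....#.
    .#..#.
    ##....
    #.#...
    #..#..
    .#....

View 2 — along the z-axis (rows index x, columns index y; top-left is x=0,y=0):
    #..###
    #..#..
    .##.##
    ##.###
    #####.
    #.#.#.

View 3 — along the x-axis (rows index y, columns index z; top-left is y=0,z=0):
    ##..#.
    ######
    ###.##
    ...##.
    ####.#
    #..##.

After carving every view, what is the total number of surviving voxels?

initial block: 6^3 = 216
V1 y: intersect with XZ mask (10 set) -- 60 left
V2 z: intersect with XY mask (23 set) -- 39 left
V3 x: intersect with YZ mask (24 set) -- 29 left

29 voxels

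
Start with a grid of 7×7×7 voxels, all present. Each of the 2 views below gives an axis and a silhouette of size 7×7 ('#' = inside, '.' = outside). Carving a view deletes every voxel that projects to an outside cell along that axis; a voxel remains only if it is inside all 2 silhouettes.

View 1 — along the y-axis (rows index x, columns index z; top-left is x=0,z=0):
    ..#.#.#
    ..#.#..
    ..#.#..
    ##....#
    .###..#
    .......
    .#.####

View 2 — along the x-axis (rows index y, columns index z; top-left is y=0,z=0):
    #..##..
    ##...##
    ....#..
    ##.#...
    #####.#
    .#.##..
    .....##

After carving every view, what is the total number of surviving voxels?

remaining voxels: 58

initial block: 7^3 = 343
  1. axis=1 (XZ plane), |mask|=19  ⇒  voxels=133
  2. axis=0 (YZ plane), |mask|=22  ⇒  voxels=58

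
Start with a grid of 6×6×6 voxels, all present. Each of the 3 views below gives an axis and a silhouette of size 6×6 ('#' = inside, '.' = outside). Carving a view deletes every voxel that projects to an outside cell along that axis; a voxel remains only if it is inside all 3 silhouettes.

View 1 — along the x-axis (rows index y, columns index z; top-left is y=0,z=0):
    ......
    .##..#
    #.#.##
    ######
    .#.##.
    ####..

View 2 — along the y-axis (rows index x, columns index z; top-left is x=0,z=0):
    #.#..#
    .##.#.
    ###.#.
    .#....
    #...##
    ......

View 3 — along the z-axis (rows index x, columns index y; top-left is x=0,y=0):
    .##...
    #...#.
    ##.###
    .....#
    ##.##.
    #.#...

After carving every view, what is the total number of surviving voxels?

initial block: 6^3 = 216
carve view 1 (along x, YZ-mask fill 20/36): 120 voxels remain
carve view 2 (along y, XZ-mask fill 14/36): 48 voxels remain
carve view 3 (along z, XY-mask fill 16/36): 24 voxels remain

|visual hull| = 24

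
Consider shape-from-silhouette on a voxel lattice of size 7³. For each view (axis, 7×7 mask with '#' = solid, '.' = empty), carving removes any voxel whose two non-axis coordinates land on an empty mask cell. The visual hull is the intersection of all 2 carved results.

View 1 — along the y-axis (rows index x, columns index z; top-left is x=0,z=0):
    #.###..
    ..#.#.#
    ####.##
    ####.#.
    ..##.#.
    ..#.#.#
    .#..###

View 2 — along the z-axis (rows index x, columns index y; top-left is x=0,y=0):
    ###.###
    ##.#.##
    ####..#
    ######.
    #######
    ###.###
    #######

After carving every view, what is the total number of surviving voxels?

start: 7×7×7 = 343 voxels
[1] y-view keeps 28 columns → grid now 196
[2] z-view keeps 42 columns → grid now 166

voxel count = 166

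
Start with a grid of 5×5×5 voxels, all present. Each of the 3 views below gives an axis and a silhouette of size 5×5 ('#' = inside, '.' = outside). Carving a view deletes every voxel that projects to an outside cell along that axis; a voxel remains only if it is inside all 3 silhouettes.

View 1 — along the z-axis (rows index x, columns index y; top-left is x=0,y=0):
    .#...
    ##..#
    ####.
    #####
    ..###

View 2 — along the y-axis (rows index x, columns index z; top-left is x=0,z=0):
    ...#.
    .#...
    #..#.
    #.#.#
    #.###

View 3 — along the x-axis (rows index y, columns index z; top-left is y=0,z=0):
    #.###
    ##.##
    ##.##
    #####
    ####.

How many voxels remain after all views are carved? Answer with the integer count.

|visual hull| = 33

start: 5×5×5 = 125 voxels
V1 z: intersect with XY mask (16 set) -- 80 left
V2 y: intersect with XZ mask (11 set) -- 39 left
V3 x: intersect with YZ mask (21 set) -- 33 left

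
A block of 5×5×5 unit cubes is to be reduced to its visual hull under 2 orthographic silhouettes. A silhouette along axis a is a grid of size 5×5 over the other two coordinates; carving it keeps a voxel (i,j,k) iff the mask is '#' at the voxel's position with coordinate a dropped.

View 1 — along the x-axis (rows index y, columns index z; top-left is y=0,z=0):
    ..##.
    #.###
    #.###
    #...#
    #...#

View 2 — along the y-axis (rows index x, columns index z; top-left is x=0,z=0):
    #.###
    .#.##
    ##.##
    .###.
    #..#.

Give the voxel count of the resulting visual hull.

before carving: 125 voxels (5×5×5)
V1 x: intersect with YZ mask (14 set) -- 70 left
V2 y: intersect with XZ mask (16 set) -- 45 left

voxel count = 45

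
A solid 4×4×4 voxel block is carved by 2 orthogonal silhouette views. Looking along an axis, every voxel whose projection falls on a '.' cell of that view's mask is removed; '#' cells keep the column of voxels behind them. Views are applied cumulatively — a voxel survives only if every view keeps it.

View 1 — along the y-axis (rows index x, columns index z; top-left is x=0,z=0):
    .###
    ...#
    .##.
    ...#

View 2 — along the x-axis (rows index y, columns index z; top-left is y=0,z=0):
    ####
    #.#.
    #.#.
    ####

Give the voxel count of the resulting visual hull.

full grid |V| = 64
step 1: project along y, AND mask (7/16) → |grid| = 28
step 2: project along x, AND mask (12/16) → |grid| = 18

voxel count = 18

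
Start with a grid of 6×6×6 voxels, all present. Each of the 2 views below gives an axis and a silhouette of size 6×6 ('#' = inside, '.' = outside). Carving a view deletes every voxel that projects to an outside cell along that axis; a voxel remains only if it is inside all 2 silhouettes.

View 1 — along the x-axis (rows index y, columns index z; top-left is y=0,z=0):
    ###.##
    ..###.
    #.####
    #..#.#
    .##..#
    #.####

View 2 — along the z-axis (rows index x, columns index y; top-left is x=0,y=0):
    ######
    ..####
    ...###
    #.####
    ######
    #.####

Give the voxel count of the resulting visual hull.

start: 6×6×6 = 216 voxels
  1. axis=0 (YZ plane), |mask|=24  ⇒  voxels=144
  2. axis=2 (XY plane), |mask|=29  ⇒  voxels=117

remaining voxels: 117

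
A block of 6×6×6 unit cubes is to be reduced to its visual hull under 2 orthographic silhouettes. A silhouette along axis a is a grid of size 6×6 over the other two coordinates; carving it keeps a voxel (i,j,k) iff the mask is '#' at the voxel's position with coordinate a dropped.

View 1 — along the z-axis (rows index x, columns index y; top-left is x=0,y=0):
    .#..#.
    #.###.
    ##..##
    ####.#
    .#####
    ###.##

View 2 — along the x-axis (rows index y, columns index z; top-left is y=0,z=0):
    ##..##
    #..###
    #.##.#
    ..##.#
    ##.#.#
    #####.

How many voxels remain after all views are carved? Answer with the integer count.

start: 6×6×6 = 216 voxels
[1] z-view keeps 25 columns → grid now 150
[2] x-view keeps 24 columns → grid now 101

remaining voxels: 101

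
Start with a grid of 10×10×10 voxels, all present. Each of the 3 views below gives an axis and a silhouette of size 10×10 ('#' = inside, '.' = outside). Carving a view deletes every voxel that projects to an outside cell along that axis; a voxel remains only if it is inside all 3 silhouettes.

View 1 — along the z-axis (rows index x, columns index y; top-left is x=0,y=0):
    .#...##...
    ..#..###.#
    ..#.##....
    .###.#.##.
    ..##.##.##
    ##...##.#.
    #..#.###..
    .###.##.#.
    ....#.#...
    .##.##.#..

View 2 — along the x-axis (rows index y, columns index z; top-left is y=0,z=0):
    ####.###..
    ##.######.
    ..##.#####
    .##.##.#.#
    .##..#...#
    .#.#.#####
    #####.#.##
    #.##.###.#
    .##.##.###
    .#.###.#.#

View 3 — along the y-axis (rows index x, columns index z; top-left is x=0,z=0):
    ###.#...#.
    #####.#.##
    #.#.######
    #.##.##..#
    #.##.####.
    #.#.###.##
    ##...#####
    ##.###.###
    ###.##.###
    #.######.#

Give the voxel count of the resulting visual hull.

|visual hull| = 224

before carving: 1000 voxels (10×10×10)
V1 z: intersect with XY mask (46 set) -- 460 left
V2 x: intersect with YZ mask (67 set) -- 319 left
V3 y: intersect with XZ mask (72 set) -- 224 left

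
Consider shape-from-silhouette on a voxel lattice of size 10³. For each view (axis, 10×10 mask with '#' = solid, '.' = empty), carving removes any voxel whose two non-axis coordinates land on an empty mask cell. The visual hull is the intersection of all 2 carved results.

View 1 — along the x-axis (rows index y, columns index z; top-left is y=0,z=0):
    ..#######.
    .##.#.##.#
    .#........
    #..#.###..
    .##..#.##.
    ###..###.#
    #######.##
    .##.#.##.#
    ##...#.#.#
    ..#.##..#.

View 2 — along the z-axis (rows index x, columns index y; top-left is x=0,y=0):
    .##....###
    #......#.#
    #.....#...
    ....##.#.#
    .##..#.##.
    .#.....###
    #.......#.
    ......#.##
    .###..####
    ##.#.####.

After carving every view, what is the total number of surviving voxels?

initial block: 10^3 = 1000
carve view 1 (along x, YZ-mask fill 55/100): 550 voxels remain
carve view 2 (along z, XY-mask fill 42/100): 234 voxels remain

remaining voxels: 234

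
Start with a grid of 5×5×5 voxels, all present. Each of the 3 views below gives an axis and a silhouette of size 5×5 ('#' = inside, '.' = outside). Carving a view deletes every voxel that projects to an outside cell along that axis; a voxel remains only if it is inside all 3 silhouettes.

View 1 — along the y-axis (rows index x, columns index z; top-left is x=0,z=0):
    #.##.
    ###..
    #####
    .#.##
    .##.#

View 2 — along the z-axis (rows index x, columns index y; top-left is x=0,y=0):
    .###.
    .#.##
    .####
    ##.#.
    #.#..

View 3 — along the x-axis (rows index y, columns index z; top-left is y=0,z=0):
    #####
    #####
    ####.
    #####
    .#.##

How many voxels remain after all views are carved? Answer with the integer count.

47 voxels

start: 5×5×5 = 125 voxels
step 1: project along y, AND mask (17/25) → |grid| = 85
step 2: project along z, AND mask (15/25) → |grid| = 53
step 3: project along x, AND mask (22/25) → |grid| = 47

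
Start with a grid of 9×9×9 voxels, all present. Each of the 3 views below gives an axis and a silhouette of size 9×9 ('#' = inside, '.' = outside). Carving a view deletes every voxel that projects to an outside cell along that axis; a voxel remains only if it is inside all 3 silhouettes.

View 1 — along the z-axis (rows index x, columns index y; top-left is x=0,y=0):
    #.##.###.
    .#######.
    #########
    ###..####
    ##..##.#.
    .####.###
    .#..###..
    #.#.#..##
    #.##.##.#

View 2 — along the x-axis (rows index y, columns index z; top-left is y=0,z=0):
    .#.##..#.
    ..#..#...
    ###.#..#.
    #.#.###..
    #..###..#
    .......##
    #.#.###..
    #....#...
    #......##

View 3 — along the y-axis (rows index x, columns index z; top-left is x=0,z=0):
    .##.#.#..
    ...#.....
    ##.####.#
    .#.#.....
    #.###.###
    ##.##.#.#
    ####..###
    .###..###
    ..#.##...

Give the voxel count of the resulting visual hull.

remaining voxels: 95

full grid |V| = 729
  1. axis=2 (XY plane), |mask|=56  ⇒  voxels=504
  2. axis=0 (YZ plane), |mask|=33  ⇒  voxels=204
  3. axis=1 (XZ plane), |mask|=43  ⇒  voxels=95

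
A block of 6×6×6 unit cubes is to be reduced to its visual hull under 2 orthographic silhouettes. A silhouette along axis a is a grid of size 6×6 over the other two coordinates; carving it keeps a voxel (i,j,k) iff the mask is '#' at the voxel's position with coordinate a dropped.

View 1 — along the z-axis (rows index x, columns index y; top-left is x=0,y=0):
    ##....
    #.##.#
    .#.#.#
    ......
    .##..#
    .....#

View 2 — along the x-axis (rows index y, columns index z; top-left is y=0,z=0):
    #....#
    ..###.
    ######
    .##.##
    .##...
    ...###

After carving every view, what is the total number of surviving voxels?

remaining voxels: 45

full grid |V| = 216
after view 1 [z-axis, 13 of 36 cells solid] → remaining = 78
after view 2 [x-axis, 20 of 36 cells solid] → remaining = 45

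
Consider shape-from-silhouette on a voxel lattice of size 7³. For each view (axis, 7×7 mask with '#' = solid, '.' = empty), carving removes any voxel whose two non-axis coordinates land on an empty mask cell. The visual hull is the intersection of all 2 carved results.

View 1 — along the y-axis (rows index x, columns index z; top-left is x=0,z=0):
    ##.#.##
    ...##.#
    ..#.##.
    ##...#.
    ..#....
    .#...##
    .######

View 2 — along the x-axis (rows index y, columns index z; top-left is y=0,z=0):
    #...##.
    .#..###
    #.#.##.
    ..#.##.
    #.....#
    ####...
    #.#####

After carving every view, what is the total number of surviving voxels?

initial block: 7^3 = 343
V1 y: intersect with XZ mask (24 set) -- 168 left
V2 x: intersect with YZ mask (26 set) -- 88 left

voxel count = 88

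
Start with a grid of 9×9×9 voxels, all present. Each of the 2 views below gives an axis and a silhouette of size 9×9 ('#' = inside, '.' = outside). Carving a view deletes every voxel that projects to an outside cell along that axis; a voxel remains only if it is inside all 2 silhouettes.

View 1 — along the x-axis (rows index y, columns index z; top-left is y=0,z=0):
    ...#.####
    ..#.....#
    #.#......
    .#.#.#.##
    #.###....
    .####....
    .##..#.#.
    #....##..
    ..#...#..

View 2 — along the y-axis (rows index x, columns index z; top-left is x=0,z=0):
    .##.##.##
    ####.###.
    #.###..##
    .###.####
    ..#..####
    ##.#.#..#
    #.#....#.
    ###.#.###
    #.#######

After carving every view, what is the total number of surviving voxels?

voxel count = 193

start: 9×9×9 = 729 voxels
  1. axis=0 (YZ plane), |mask|=31  ⇒  voxels=279
  2. axis=1 (XZ plane), |mask|=54  ⇒  voxels=193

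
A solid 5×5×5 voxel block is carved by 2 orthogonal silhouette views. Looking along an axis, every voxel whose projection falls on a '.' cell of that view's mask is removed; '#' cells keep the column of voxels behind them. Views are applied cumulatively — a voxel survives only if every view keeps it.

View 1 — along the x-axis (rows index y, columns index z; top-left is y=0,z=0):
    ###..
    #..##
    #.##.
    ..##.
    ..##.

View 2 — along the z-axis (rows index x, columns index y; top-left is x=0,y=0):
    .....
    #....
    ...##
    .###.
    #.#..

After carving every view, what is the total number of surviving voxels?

full grid |V| = 125
after view 1 [x-axis, 13 of 25 cells solid] → remaining = 65
after view 2 [z-axis, 8 of 25 cells solid] → remaining = 21

remaining voxels: 21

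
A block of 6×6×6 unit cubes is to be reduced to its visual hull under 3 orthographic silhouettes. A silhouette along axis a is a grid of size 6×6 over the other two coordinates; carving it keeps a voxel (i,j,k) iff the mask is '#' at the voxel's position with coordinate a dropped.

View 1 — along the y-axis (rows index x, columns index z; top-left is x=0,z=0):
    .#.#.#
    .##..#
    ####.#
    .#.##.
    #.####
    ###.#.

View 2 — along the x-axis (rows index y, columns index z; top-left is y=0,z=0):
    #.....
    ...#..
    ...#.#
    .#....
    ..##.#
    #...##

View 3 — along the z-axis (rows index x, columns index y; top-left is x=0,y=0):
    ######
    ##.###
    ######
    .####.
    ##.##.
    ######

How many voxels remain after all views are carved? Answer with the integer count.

initial block: 6^3 = 216
  1. axis=1 (XZ plane), |mask|=23  ⇒  voxels=138
  2. axis=0 (YZ plane), |mask|=11  ⇒  voxels=42
  3. axis=2 (XY plane), |mask|=31  ⇒  voxels=35

remaining voxels: 35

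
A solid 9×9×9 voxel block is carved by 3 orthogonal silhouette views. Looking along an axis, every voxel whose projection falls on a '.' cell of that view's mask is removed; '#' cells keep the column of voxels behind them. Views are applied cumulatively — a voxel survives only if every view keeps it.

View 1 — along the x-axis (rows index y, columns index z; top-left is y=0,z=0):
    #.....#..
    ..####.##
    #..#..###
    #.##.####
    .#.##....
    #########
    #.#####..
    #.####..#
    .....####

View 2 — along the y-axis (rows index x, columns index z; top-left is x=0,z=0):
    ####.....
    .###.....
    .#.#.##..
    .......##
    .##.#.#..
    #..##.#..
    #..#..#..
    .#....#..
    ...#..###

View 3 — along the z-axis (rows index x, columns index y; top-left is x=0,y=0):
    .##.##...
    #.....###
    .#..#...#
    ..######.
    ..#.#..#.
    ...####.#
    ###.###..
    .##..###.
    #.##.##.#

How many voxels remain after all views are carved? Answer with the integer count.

|visual hull| = 81

full grid |V| = 729
  1. axis=0 (YZ plane), |mask|=48  ⇒  voxels=432
  2. axis=1 (XZ plane), |mask|=30  ⇒  voxels=159
  3. axis=2 (XY plane), |mask|=42  ⇒  voxels=81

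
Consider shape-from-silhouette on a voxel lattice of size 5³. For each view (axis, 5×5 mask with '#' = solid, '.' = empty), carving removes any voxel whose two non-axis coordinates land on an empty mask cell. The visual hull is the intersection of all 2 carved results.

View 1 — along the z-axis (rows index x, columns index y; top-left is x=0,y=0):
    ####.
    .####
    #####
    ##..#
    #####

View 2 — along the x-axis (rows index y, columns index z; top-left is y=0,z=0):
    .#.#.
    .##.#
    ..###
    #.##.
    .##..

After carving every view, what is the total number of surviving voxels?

55 voxels

start: 5×5×5 = 125 voxels
V1 z: intersect with XY mask (21 set) -- 105 left
V2 x: intersect with YZ mask (13 set) -- 55 left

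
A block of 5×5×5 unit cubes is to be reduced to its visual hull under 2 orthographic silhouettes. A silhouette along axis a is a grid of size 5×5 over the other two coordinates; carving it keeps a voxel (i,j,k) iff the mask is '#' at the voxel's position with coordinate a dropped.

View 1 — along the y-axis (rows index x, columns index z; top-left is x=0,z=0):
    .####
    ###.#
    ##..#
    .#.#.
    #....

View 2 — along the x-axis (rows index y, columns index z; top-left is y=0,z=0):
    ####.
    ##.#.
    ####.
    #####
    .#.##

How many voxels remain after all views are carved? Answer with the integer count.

54 voxels

initial block: 5^3 = 125
V1 y: intersect with XZ mask (14 set) -- 70 left
V2 x: intersect with YZ mask (19 set) -- 54 left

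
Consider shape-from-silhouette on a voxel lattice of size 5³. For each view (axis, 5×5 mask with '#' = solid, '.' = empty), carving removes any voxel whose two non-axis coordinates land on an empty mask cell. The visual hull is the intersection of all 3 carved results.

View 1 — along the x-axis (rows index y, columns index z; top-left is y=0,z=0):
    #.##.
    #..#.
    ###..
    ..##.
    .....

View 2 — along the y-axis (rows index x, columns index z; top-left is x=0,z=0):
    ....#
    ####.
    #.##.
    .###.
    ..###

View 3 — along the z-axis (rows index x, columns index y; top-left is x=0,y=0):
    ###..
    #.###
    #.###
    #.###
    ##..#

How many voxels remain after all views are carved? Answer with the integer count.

initial block: 5^3 = 125
  1. axis=0 (YZ plane), |mask|=10  ⇒  voxels=50
  2. axis=1 (XZ plane), |mask|=14  ⇒  voxels=32
  3. axis=2 (XY plane), |mask|=18  ⇒  voxels=24

remaining voxels: 24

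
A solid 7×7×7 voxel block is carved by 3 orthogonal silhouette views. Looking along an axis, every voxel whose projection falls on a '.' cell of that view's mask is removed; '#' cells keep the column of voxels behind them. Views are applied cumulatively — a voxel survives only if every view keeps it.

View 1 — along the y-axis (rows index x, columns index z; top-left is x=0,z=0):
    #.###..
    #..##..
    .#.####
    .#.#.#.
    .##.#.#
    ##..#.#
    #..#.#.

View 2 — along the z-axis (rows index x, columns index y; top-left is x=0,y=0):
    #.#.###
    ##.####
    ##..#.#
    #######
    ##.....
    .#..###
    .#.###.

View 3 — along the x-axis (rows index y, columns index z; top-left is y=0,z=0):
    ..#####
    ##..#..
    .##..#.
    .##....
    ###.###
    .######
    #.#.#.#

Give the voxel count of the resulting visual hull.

full grid |V| = 343
step 1: project along y, AND mask (26/49) → |grid| = 182
step 2: project along z, AND mask (32/49) → |grid| = 115
step 3: project along x, AND mask (29/49) → |grid| = 69

69 voxels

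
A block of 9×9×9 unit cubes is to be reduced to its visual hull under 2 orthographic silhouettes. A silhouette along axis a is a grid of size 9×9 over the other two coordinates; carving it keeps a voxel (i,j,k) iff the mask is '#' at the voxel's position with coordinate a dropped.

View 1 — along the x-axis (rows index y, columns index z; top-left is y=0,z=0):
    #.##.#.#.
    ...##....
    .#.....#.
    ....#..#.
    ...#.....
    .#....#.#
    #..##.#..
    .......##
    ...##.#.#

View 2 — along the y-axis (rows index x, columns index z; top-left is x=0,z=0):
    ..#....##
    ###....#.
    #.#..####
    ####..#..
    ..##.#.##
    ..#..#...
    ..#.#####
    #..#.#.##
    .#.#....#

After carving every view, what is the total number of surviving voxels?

start: 9×9×9 = 729 voxels
step 1: project along x, AND mask (25/81) → |grid| = 225
step 2: project along y, AND mask (39/81) → |grid| = 101

101 voxels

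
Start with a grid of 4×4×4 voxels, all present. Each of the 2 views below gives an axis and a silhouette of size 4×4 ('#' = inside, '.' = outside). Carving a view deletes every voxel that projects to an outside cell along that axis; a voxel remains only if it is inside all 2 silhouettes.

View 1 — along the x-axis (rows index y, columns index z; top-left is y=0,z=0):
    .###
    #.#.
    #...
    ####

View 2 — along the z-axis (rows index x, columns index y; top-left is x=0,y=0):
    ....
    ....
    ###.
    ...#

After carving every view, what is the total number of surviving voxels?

full grid |V| = 64
carve view 1 (along x, YZ-mask fill 10/16): 40 voxels remain
carve view 2 (along z, XY-mask fill 4/16): 10 voxels remain

remaining voxels: 10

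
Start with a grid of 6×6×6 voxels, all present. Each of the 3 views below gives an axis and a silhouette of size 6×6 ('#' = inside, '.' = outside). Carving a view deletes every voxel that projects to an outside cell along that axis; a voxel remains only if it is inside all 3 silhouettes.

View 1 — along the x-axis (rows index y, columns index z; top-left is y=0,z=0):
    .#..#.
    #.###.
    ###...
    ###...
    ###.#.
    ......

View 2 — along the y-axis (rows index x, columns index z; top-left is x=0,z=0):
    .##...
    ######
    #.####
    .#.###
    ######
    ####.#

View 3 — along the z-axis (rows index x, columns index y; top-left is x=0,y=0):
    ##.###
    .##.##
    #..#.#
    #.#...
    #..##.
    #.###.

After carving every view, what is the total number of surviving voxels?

voxel count = 42

start: 6×6×6 = 216 voxels
  1. axis=0 (YZ plane), |mask|=16  ⇒  voxels=96
  2. axis=1 (XZ plane), |mask|=28  ⇒  voxels=73
  3. axis=2 (XY plane), |mask|=21  ⇒  voxels=42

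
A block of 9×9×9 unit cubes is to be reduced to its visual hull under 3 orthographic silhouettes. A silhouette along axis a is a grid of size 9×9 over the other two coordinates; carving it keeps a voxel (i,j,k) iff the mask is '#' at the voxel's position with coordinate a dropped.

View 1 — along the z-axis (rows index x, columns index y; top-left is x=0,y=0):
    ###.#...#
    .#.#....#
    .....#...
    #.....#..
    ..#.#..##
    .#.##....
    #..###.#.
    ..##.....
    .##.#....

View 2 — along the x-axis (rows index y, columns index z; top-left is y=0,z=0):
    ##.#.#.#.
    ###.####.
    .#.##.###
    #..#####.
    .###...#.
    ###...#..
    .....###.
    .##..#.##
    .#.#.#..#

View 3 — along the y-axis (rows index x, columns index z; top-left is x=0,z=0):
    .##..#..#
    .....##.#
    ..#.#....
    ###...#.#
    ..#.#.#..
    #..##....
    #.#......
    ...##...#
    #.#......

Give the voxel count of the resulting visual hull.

before carving: 729 voxels (9×9×9)
  1. axis=2 (XY plane), |mask|=28  ⇒  voxels=252
  2. axis=0 (YZ plane), |mask|=44  ⇒  voxels=144
  3. axis=1 (XZ plane), |mask|=27  ⇒  voxels=46

|visual hull| = 46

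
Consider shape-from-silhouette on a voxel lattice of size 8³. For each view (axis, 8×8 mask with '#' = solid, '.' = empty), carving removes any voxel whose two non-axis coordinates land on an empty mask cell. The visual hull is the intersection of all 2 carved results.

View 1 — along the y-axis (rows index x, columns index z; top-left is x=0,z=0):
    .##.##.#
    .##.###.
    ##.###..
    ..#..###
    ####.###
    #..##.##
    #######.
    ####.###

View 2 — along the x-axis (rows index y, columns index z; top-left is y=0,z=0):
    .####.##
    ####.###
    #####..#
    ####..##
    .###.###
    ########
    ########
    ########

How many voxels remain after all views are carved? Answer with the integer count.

voxel count = 308

start: 8×8×8 = 512 voxels
  1. axis=1 (XZ plane), |mask|=45  ⇒  voxels=360
  2. axis=0 (YZ plane), |mask|=55  ⇒  voxels=308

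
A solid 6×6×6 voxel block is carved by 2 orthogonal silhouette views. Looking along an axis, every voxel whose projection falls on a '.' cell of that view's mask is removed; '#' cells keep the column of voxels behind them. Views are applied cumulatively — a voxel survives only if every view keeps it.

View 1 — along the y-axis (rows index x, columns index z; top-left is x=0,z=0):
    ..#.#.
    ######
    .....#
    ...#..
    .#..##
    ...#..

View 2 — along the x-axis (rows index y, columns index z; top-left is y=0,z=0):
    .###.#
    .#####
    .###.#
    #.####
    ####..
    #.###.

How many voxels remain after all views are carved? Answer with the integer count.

|visual hull| = 62

initial block: 6^3 = 216
step 1: project along y, AND mask (14/36) → |grid| = 84
step 2: project along x, AND mask (26/36) → |grid| = 62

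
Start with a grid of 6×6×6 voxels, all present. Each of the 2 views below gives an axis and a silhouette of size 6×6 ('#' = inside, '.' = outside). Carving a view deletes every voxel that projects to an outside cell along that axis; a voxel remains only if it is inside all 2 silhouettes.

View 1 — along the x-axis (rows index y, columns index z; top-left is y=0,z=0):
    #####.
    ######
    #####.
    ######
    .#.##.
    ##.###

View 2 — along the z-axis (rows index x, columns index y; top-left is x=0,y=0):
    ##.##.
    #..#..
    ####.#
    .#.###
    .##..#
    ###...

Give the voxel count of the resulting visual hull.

|visual hull| = 110

initial block: 6^3 = 216
[1] x-view keeps 30 columns → grid now 180
[2] z-view keeps 21 columns → grid now 110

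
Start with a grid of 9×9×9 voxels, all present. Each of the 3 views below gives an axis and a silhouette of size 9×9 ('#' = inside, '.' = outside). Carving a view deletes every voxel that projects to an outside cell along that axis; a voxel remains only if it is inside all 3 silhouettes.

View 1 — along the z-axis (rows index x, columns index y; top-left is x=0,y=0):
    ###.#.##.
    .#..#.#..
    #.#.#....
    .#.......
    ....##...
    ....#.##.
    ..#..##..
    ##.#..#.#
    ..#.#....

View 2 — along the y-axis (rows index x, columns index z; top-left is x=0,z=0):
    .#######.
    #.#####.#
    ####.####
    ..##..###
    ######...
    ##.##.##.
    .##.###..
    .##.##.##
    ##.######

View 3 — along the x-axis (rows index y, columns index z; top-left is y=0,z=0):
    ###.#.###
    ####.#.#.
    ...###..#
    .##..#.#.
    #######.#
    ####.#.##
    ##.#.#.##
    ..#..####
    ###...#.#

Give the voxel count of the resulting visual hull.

before carving: 729 voxels (9×9×9)
V1 z: intersect with XY mask (28 set) -- 252 left
V2 y: intersect with XZ mask (58 set) -- 183 left
V3 x: intersect with YZ mask (52 set) -- 121 left

remaining voxels: 121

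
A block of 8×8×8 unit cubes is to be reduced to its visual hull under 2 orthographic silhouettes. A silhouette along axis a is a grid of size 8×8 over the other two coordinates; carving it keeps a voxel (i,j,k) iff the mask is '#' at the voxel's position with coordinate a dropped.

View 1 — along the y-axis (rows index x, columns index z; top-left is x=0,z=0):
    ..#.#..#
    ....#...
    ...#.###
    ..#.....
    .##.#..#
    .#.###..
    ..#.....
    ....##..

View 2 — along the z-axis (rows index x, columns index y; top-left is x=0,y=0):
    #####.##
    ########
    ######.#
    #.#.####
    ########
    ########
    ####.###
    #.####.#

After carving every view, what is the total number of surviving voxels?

start: 8×8×8 = 512 voxels
carve view 1 (along y, XZ-mask fill 20/64): 160 voxels remain
carve view 2 (along z, XY-mask fill 57/64): 146 voxels remain

voxel count = 146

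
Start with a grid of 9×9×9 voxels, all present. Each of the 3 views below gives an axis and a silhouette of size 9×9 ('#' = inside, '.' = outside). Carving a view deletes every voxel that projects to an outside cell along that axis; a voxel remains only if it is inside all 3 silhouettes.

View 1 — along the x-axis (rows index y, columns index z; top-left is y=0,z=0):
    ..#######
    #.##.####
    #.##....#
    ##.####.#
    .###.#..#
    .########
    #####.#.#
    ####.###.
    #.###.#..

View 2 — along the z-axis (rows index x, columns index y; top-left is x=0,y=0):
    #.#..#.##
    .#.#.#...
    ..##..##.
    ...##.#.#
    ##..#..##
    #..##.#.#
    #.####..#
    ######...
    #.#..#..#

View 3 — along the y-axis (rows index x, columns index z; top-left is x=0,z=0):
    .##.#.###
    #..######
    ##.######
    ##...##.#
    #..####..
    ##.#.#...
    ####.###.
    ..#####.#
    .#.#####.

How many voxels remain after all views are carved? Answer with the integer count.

before carving: 729 voxels (9×9×9)
carve view 1 (along x, YZ-mask fill 57/81): 513 voxels remain
carve view 2 (along z, XY-mask fill 42/81): 262 voxels remain
carve view 3 (along y, XZ-mask fill 54/81): 177 voxels remain

remaining voxels: 177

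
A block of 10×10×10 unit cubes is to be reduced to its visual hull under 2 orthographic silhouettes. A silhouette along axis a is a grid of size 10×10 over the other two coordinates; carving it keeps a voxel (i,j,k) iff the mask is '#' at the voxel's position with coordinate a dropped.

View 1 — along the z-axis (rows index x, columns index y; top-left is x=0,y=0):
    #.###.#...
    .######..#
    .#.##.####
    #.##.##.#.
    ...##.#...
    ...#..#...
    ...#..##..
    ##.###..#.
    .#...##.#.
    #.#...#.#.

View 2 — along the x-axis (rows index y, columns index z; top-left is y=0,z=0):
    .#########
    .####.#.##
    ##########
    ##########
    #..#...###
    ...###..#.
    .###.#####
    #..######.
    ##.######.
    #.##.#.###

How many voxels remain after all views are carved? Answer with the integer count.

before carving: 1000 voxels (10×10×10)
carve view 1 (along z, XY-mask fill 47/100): 470 voxels remain
carve view 2 (along x, YZ-mask fill 75/100): 365 voxels remain

remaining voxels: 365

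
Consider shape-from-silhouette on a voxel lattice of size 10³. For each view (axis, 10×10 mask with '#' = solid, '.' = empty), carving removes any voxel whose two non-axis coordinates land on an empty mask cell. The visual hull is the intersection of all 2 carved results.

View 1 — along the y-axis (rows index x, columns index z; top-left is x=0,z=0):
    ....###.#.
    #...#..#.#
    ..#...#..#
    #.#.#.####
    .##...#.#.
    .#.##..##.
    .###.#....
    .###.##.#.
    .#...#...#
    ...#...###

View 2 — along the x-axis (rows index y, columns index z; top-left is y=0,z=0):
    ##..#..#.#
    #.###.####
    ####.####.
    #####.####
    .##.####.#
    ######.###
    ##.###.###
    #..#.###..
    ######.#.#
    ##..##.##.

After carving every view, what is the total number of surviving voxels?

full grid |V| = 1000
  1. axis=1 (XZ plane), |mask|=44  ⇒  voxels=440
  2. axis=0 (YZ plane), |mask|=73  ⇒  voxels=312

remaining voxels: 312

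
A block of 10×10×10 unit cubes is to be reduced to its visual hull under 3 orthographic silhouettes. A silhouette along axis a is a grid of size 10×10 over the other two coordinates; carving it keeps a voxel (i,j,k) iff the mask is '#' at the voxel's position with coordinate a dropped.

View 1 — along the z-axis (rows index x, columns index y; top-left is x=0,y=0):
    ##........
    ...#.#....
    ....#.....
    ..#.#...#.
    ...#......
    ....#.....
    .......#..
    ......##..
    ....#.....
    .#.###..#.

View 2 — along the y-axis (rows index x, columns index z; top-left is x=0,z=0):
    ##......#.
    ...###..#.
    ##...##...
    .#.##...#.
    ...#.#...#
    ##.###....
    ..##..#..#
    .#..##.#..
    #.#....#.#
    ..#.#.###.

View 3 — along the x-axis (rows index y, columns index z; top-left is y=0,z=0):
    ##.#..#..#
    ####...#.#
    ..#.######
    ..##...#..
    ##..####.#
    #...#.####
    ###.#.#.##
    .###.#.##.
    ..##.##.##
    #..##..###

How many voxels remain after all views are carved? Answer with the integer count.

start: 10×10×10 = 1000 voxels
V1 z: intersect with XY mask (19 set) -- 190 left
V2 y: intersect with XZ mask (40 set) -- 79 left
V3 x: intersect with YZ mask (59 set) -- 46 left

46 voxels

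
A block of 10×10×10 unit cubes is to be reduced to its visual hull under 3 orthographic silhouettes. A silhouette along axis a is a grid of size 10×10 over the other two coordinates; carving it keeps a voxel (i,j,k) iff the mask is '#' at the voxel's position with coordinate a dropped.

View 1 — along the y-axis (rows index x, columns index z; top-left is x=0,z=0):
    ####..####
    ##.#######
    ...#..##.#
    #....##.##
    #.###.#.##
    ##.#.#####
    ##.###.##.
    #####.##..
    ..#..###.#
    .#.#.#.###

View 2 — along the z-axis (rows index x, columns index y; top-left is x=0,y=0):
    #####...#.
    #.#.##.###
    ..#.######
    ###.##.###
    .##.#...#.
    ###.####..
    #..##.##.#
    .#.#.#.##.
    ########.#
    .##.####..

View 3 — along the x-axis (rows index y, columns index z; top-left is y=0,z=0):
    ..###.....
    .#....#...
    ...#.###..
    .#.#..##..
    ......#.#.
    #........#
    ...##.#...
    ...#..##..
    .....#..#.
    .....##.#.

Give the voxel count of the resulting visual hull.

remaining voxels: 123

full grid |V| = 1000
after view 1 [y-axis, 66 of 100 cells solid] → remaining = 660
after view 2 [z-axis, 65 of 100 cells solid] → remaining = 421
after view 3 [x-axis, 28 of 100 cells solid] → remaining = 123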